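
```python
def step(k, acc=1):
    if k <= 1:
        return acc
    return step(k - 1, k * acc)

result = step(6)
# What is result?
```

Accumulator trace (n, acc): (6, 1) -> (5, 6) -> (4, 30) -> (3, 120) -> (2, 360) -> (1, 720) -> return 720

Answer: 720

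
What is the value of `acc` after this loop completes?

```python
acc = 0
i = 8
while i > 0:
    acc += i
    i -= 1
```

Sum 8 down to 1
`acc` takes the values: 0 → 8 → 15 → 21 → 26 → 30 → 33 → 35 → 36

Answer: 36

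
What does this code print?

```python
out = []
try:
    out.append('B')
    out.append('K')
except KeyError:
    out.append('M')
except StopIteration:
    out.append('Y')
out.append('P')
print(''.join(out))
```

Execution trace: 'B' (try body) → 'K' (try body, no exception) → 'P' (after the try/except). Output: BKP

Answer: BKP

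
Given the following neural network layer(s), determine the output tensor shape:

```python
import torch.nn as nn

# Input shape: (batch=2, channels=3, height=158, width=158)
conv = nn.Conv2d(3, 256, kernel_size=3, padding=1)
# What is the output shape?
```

Input: (2, 3, 158, 158) -> Output: (2, 256, 158, 158)

Answer: (2, 256, 158, 158)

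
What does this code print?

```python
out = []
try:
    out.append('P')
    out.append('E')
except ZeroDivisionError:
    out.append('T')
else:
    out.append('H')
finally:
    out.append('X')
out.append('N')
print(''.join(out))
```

Execution trace: 'P' (try body) → 'E' (try body, no exception) → 'H' (else) → 'X' (finally) → 'N' (after the try/except). Output: PEHXN

Answer: PEHXN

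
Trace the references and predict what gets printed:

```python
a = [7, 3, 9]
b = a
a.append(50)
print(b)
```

Key concept: basic list aliasing.
Step by step:
`a = [7, 3, 9]` → a = [7, 3, 9]
`b = a` → b = [7, 3, 9] (same object as a)
`a.append(50)` → a = [7, 3, 9, 50] (same object as b); b = [7, 3, 9, 50] (same object as a)
`print(b)` → prints [7, 3, 9, 50]

Answer: [7, 3, 9, 50]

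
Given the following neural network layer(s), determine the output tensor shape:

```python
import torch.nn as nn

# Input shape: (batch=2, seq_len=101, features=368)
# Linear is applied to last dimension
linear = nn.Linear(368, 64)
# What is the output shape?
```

Input: (2, 101, 368) -> Output: (2, 101, 64)

Answer: (2, 101, 64)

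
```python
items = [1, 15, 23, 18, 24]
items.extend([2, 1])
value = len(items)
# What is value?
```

Trace:
`items = [1, 15, 23, 18, 24]` → items = [1, 15, 23, 18, 24]
`items.extend([2, 1])` → items = [1, 15, 23, 18, 24, 2, 1]
`value = len(items)` → value = 7
So value = 7

Answer: 7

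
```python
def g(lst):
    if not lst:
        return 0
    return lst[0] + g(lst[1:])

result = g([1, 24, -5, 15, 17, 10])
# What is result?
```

1 + 24 + (-5) + 15 + 17 + 10 + 0 = 62

Answer: 62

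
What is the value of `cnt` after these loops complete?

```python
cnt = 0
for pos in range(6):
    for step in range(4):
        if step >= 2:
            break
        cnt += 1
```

Inner breaks at 2, outer runs 6 times
`cnt` takes the values: 0 → 1 → 2 → 3 → 4 → 5 → 6 → 7 → 8 → 9 → 10 → 11 → 12

Answer: 12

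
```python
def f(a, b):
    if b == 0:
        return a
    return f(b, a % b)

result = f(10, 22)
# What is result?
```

f(10, 22) -> f(22, 10) -> f(10, 2) -> f(2, 0) -> 2

Answer: 2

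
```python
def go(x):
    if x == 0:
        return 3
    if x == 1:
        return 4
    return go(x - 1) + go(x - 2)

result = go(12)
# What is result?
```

Build up from base cases: go(0)=3, go(1)=4, go(2)=7, go(3)=11, go(4)=18, go(5)=29, go(6)=47, ..., go(12)=843

Answer: 843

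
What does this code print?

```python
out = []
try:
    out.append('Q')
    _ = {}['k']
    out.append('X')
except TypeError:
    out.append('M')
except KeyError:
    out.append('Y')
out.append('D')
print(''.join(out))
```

Execution trace: 'Q' (try body) → 'Y' (except KeyError) → 'D' (after the try/except). Output: QYD

Answer: QYD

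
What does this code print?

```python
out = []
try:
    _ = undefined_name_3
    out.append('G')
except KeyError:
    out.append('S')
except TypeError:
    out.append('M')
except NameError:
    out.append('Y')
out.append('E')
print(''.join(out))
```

Execution trace: 'Y' (except NameError) → 'E' (after the try/except). Output: YE

Answer: YE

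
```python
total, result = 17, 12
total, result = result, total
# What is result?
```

Trace:
`total, result = 17, 12` → total = 17; result = 12
`total, result = result, total` → total = 12; result = 17
So result = 17

Answer: 17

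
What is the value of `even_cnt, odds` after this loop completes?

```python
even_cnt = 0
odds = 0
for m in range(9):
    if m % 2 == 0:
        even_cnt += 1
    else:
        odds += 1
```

Count evens and odds in range(9)
`even_cnt, odds` takes the values: (0, 0) → (1, 0) → (1, 1) → (2, 1) → (2, 2) → (3, 2) → (3, 3) → (4, 3) → (4, 4) → (5, 4)

Answer: 5, 4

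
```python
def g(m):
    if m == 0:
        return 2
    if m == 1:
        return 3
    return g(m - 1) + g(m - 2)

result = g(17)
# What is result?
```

Build up from base cases: g(0)=2, g(1)=3, g(2)=5, g(3)=8, g(4)=13, g(5)=21, g(6)=34, ..., g(17)=6765

Answer: 6765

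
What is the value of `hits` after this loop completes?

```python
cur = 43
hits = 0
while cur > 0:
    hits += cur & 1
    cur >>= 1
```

Count set bits in 43 (binary: 0b101011)
`hits` takes the values: 0 → 1 → 2 → 3 → 4

Answer: 4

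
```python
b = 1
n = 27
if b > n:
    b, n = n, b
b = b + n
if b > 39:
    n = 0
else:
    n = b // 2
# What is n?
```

Trace:
`b = 1` → b = 1
`n = 27` → n = 27
`if b > n: ...` → b > n is False → no variable changes
`b = b + n` → b = 28
`if b > 39: ...` → b > 39 is False, take else branch → n = 14
So n = 14

Answer: 14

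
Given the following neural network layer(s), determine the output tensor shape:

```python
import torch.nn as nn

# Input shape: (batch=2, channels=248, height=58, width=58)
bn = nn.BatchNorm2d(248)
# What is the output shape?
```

Input: (2, 248, 58, 58) -> Output: (2, 248, 58, 58)

Answer: (2, 248, 58, 58)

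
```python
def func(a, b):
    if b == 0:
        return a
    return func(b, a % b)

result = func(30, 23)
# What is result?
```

func(30, 23) -> func(23, 7) -> func(7, 2) -> func(2, 1) -> func(1, 0) -> 1

Answer: 1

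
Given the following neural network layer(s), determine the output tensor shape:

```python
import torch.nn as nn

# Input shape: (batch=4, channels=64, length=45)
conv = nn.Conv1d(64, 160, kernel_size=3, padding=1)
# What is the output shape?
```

Input: (4, 64, 45) -> Output: (4, 160, 45)

Answer: (4, 160, 45)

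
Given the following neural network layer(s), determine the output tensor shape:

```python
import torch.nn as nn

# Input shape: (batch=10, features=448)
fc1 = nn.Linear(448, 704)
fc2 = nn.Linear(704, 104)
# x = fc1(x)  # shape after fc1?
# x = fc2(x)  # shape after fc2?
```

Input: (10, 448) -> after fc1: (10, 704) -> Output: (10, 104)

Answer: (10, 104)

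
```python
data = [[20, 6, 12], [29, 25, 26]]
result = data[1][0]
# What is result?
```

Trace:
`data = [[20, 6, 12], [29, 25, 26]]` → data = [[20, 6, 12], [29, 25, 26]]
`result = data[1][0]` → result = 29
So result = 29

Answer: 29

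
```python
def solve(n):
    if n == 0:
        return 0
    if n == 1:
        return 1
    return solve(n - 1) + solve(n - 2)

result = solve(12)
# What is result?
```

Build up from base cases: solve(0)=0, solve(1)=1, solve(2)=1, solve(3)=2, solve(4)=3, solve(5)=5, solve(6)=8, ..., solve(12)=144

Answer: 144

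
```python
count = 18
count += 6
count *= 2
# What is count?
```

Trace:
`count = 18` → count = 18
`count += 6` → count = 24
`count *= 2` → count = 48
So count = 48

Answer: 48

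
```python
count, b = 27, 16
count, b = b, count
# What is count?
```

Trace:
`count, b = 27, 16` → count = 27; b = 16
`count, b = b, count` → count = 16; b = 27
So count = 16

Answer: 16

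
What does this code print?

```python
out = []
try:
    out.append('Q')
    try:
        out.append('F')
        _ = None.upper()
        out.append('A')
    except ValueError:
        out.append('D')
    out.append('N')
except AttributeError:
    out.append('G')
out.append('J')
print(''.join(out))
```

Execution trace: 'Q' (try body) → 'F' (inner try body) → 'G' (except AttributeError) → 'J' (after the try/except). Output: QFGJ

Answer: QFGJ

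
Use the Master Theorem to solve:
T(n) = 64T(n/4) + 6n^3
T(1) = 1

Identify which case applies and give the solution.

a=64, b=4, f(n)=6n^3. log_4(64) = 3. Since c=3 = 3, Case 2 applies: T(n) = Θ(n^log_b(a) · log n) = O(n^3 log n).

Answer: O(n^3 log n) - Case 2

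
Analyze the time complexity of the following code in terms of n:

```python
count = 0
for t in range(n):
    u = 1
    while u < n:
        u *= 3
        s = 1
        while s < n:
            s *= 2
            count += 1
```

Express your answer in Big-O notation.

Each loop level contributes: n × log n × log n. Multiplying the contributions gives O(n log² n).

Answer: O(n log² n)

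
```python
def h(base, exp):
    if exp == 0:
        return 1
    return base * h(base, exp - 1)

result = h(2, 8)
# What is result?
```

h(2, 8) = 2 * 2 * 2 * 2 * 2 * 2 * 2 * 2 = 256

Answer: 256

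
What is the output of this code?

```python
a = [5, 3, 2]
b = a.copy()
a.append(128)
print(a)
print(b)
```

Key concept: list.copy() creates independent copy.
Step by step:
`a = [5, 3, 2]` → a = [5, 3, 2]
`b = a.copy()` → b = [5, 3, 2]
`a.append(128)` → a = [5, 3, 2, 128]
`print(a)` → prints [5, 3, 2, 128]
`print(b)` → prints [5, 3, 2]

Answer:
[5, 3, 2, 128]
[5, 3, 2]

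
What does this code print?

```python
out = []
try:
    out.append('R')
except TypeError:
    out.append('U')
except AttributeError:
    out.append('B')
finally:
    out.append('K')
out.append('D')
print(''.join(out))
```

Execution trace: 'R' (try body, no exception) → 'K' (finally) → 'D' (after the try/except). Output: RKD

Answer: RKD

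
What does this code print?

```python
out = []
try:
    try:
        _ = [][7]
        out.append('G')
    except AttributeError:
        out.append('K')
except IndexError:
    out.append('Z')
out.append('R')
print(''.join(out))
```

Execution trace: 'Z' (outer except IndexError) → 'R' (after the try/except). Output: ZR

Answer: ZR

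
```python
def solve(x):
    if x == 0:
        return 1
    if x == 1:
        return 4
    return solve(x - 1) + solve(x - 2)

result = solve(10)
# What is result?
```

Build up from base cases: solve(0)=1, solve(1)=4, solve(2)=5, solve(3)=9, solve(4)=14, solve(5)=23, solve(6)=37, ..., solve(10)=254

Answer: 254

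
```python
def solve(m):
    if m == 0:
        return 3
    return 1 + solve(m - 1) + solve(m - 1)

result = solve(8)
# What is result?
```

solve(m) = 1 + 2·solve(m-1), solve(0)=3. Closed form: (3+1)·2^8 - 1 = 1023.

Answer: 1023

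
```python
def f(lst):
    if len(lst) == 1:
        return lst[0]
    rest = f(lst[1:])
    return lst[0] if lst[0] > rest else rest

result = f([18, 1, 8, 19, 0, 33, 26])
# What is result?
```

Recursive max over [18, 1, 8, 19, 0, 33, 26] = 33

Answer: 33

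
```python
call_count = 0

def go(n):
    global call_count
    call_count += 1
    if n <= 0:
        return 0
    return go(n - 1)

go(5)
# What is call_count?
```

Linear recursion stepping by 1: 6 calls from n=5 down to ≤0.

Answer: 6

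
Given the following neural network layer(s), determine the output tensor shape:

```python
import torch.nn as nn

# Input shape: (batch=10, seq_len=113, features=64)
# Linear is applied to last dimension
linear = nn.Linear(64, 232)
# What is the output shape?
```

Input: (10, 113, 64) -> Output: (10, 113, 232)

Answer: (10, 113, 232)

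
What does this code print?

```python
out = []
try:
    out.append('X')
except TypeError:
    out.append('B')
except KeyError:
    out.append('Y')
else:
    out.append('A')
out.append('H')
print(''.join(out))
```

Execution trace: 'X' (try body, no exception) → 'A' (else) → 'H' (after the try/except). Output: XAH

Answer: XAH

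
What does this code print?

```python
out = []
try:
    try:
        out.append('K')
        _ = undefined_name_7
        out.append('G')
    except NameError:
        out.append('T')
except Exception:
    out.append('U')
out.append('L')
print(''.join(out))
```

Execution trace: 'K' (inner try body) → 'T' (inner except NameError) → 'L' (after the try/except). Output: KTL

Answer: KTL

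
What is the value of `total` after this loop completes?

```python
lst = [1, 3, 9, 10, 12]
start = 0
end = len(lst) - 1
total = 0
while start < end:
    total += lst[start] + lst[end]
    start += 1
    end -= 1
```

Sum of pairs from ends
`total` takes the values: 0 → 13 → 26

Answer: 26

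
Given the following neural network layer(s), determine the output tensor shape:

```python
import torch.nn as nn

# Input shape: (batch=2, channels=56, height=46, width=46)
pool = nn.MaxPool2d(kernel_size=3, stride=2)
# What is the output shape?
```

Input: (2, 56, 46, 46) -> Output: (2, 56, 22, 22)

Answer: (2, 56, 22, 22)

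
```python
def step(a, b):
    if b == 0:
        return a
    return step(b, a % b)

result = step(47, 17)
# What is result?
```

step(47, 17) -> step(17, 13) -> step(13, 4) -> step(4, 1) -> step(1, 0) -> 1

Answer: 1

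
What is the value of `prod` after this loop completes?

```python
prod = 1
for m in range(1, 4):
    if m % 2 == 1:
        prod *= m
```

Product of odd numbers 1 to 3
`prod` takes the values: 1 → 3

Answer: 3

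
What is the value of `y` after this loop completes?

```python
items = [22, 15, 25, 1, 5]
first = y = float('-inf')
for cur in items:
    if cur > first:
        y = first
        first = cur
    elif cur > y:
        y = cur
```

Second largest (with repeats) in [22, 15, 25, 1, 5]
`y` takes the values: -inf → 15 → 22

Answer: 22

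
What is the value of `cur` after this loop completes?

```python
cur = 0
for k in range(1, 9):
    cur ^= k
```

XOR of 1 to 8
`cur` takes the values: 0 → 1 → 3 → 0 → 4 → 1 → 7 → 0 → 8

Answer: 8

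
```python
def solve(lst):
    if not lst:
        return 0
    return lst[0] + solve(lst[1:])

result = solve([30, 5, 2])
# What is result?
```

30 + 5 + 2 + 0 = 37

Answer: 37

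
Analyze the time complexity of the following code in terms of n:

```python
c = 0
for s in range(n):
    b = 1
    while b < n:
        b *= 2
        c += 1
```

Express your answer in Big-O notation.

Each loop level contributes: n × log n. Multiplying the contributions gives O(n log n).

Answer: O(n log n)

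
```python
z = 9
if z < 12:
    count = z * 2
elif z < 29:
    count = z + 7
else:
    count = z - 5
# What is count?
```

Trace:
`z = 9` → z = 9
`if z < 12: ...` → z < 12 is True → count = 18
So count = 18

Answer: 18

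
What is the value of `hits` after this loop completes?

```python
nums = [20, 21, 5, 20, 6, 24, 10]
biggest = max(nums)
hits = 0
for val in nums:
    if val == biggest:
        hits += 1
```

Count of max value 24 in [20, 21, 5, 20, 6, 24, 10]
`hits` takes the values: 0 → 1

Answer: 1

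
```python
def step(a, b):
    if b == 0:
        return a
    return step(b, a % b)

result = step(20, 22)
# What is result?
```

step(20, 22) -> step(22, 20) -> step(20, 2) -> step(2, 0) -> 2

Answer: 2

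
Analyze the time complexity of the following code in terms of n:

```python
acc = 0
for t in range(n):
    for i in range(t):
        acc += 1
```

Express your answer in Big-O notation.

Each loop level contributes: n × n. Multiplying the contributions gives O(n^2).

Answer: O(n^2)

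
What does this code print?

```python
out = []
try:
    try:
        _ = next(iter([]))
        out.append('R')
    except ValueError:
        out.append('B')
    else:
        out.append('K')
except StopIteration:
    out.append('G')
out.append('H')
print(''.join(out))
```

Execution trace: 'G' (outer except StopIteration) → 'H' (after the try/except). Output: GH

Answer: GH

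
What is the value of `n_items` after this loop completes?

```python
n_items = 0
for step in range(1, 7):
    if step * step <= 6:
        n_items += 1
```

Count numbers where step² ≤ 6
`n_items` takes the values: 0 → 1 → 2

Answer: 2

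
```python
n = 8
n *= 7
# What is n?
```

Trace:
`n = 8` → n = 8
`n *= 7` → n = 56
So n = 56

Answer: 56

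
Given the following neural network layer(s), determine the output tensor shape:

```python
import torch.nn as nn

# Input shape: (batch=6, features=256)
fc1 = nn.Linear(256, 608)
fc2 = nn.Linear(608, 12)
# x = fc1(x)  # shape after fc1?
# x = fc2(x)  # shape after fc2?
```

Input: (6, 256) -> after fc1: (6, 608) -> Output: (6, 12)

Answer: (6, 12)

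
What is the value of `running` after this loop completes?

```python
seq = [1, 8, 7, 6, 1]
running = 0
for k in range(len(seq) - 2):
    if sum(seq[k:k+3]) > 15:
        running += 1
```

Count windows with sum > 15
`running` takes the values: 0 → 1 → 2

Answer: 2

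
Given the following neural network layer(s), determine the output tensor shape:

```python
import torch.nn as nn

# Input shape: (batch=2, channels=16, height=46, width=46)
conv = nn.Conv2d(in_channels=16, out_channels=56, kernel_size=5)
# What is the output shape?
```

Input: (2, 16, 46, 46) -> Output: (2, 56, 42, 42)

Answer: (2, 56, 42, 42)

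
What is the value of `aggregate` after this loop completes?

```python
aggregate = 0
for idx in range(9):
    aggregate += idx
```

Sum of 0 to 8 = 36
`aggregate` takes the values: 0 → 1 → 3 → 6 → 10 → 15 → 21 → 28 → 36

Answer: 36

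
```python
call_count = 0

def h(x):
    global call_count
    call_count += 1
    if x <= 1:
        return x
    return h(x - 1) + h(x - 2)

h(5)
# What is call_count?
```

Calls(x) = 1 + Calls(x-1) + Calls(x-2); Calls(0)=Calls(1)=1. For x=5 this gives 15.

Answer: 15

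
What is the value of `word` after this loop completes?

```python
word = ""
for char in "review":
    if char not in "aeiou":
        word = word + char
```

Remove vowels from 'review'
`word` takes the values: "" → "r" → "rv" → "rvw"

Answer: "rvw"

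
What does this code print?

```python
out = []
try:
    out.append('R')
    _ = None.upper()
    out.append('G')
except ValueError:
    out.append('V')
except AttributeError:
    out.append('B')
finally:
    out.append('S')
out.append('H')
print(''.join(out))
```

Execution trace: 'R' (try body) → 'B' (except AttributeError) → 'S' (finally) → 'H' (after the try/except). Output: RBSH

Answer: RBSH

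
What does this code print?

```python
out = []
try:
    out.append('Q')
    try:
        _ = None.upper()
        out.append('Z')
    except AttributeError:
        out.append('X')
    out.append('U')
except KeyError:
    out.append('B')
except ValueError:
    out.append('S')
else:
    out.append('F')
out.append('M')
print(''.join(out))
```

Execution trace: 'Q' (try body) → 'X' (inner except AttributeError) → 'U' (try body, no exception) → 'F' (else) → 'M' (after the try/except). Output: QXUFM

Answer: QXUFM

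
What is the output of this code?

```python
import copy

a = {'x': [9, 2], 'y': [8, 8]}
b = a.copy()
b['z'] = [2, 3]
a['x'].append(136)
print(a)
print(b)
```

Key concept: shallow copy of dict with mutable values.
Step by step:
`a = {'x': [9, 2], 'y': [8, 8]}` → a = {'x': [9, 2], 'y': [8, 8]}
`b = a.copy()` → b = {'x': [9, 2], 'y': [8, 8]}
`b['z'] = [2, 3]` → b = {'x': [9, 2], 'y': [8, 8], 'z': [2, 3]}
`a['x'].append(136)` → a = {'x': [9, 2, 136], 'y': [8, 8]}; b = {'x': [9, 2, 136], 'y': [8, 8], 'z': [2, 3]}
`print(a)` → prints {'x': [9, 2, 136], 'y': [8, 8]}
`print(b)` → prints {'x': [9, 2, 136], 'y': [8, 8], 'z': [2, 3]}

Answer:
{'x': [9, 2, 136], 'y': [8, 8]}
{'x': [9, 2, 136], 'y': [8, 8], 'z': [2, 3]}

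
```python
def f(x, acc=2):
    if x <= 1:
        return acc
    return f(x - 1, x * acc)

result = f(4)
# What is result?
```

Accumulator trace (n, acc): (4, 2) -> (3, 8) -> (2, 24) -> (1, 48) -> return 48

Answer: 48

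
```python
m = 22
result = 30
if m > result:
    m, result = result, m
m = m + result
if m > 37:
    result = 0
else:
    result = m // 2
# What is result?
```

Trace:
`m = 22` → m = 22
`result = 30` → result = 30
`if m > result: ...` → m > result is False → no variable changes
`m = m + result` → m = 52
`if m > 37: ...` → m > 37 is True → result = 0
So result = 0

Answer: 0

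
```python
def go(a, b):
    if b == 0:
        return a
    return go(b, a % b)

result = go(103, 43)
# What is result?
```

go(103, 43) -> go(43, 17) -> go(17, 9) -> go(9, 8) -> go(8, 1) -> go(1, 0) -> 1

Answer: 1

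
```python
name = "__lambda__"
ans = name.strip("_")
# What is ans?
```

Trace:
`name = "__lambda__"` → name = '__lambda__'
`ans = name.strip("_")` → ans = 'lambda'
So ans = 'lambda'

Answer: 'lambda'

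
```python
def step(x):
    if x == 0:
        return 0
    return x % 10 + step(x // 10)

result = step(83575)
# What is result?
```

Sum of digits of 83575: 5 + 7 + 5 + 3 + 8 = 28

Answer: 28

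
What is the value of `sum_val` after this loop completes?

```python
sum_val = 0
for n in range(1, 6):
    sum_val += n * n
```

Sum of squares 1² to 5² = 55
`sum_val` takes the values: 0 → 1 → 5 → 14 → 30 → 55

Answer: 55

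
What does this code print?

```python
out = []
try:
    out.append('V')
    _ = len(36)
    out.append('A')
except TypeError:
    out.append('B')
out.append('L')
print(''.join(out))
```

Execution trace: 'V' (try body) → 'B' (except TypeError) → 'L' (after the try/except). Output: VBL

Answer: VBL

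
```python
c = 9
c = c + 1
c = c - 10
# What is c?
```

Trace:
`c = 9` → c = 9
`c = c + 1` → c = 10
`c = c - 10` → c = 0
So c = 0

Answer: 0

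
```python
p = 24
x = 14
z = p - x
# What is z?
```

Trace:
`p = 24` → p = 24
`x = 14` → x = 14
`z = p - x` → z = 10
So z = 10

Answer: 10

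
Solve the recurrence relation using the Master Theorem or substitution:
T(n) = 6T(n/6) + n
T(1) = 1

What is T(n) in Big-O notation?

By Master Theorem: a=6, b=6, f(n)=n. Since log_6(6) = 1 and f(n) = Θ(n^1), Case 2 applies. T(n) = O(n log n).

Answer: O(n log n)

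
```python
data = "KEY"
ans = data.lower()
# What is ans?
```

Trace:
`data = "KEY"` → data = 'KEY'
`ans = data.lower()` → ans = 'key'
So ans = 'key'

Answer: 'key'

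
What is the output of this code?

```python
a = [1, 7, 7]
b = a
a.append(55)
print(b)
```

Key concept: basic list aliasing.
Step by step:
`a = [1, 7, 7]` → a = [1, 7, 7]
`b = a` → b = [1, 7, 7] (same object as a)
`a.append(55)` → a = [1, 7, 7, 55] (same object as b); b = [1, 7, 7, 55] (same object as a)
`print(b)` → prints [1, 7, 7, 55]

Answer: [1, 7, 7, 55]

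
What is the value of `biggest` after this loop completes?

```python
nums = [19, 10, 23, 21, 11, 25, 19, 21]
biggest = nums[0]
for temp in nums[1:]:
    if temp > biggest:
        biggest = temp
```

Maximum of [19, 10, 23, 21, 11, 25, 19, 21]
`biggest` takes the values: 19 → 23 → 25

Answer: 25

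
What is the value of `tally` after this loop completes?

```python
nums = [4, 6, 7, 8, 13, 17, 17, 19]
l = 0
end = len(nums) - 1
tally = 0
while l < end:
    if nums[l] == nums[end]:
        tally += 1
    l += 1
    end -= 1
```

Count matching pairs from ends
`tally` takes the values: 0

Answer: 0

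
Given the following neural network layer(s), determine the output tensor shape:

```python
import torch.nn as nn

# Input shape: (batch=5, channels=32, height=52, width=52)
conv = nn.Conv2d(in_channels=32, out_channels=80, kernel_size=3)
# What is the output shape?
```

Input: (5, 32, 52, 52) -> Output: (5, 80, 50, 50)

Answer: (5, 80, 50, 50)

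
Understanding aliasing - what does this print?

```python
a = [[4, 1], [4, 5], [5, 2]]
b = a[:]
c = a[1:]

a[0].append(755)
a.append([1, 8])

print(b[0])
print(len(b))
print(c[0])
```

Key concept: slice with nested mutation.
Step by step:
`a = [[4, 1], [4, 5], [5, 2]]` → a = [[4, 1], [4, 5], [5, 2]]
`b = a[:]` → b = [[4, 1], [4, 5], [5, 2]]
`c = a[1:]` → c = [[4, 5], [5, 2]]
`a[0].append(755)` → a = [[4, 1, 755], [4, 5], [5, 2]]; b = [[4, 1, 755], [4, 5], [5, 2]]
`a.append([1, 8])` → a = [[4, 1, 755], [4, 5], [5, 2], [1, 8]]
`print(b[0])` → prints [4, 1, 755]
`print(len(b))` → prints 3
`print(c[0])` → prints [4, 5]

Answer:
[4, 1, 755]
3
[4, 5]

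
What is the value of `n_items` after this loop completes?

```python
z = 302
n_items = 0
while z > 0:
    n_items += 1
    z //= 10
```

Count digits by repeated division by 10
`n_items` takes the values: 0 → 1 → 2 → 3

Answer: 3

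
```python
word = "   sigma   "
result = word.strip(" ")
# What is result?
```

Trace:
`word = "   sigma   "` → word = '   sigma   '
`result = word.strip(" ")` → result = 'sigma'
So result = 'sigma'

Answer: 'sigma'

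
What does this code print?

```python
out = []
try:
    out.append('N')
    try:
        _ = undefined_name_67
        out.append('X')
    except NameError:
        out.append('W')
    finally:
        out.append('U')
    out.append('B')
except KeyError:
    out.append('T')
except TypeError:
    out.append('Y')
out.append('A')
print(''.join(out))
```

Execution trace: 'N' (try body) → 'W' (inner except NameError) → 'U' (inner finally) → 'B' (try body, no exception) → 'A' (after the try/except). Output: NWUBA

Answer: NWUBA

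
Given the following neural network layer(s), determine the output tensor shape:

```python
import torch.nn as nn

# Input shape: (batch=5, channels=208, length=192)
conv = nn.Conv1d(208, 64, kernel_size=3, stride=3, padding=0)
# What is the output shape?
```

Input: (5, 208, 192) -> Output: (5, 64, 64)

Answer: (5, 64, 64)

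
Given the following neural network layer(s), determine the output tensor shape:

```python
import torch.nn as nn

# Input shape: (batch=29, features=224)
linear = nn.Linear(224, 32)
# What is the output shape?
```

Input: (29, 224) -> Output: (29, 32)

Answer: (29, 32)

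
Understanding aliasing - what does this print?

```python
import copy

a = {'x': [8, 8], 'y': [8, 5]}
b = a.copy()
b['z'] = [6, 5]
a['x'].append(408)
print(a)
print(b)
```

Key concept: shallow copy of dict with mutable values.
Step by step:
`a = {'x': [8, 8], 'y': [8, 5]}` → a = {'x': [8, 8], 'y': [8, 5]}
`b = a.copy()` → b = {'x': [8, 8], 'y': [8, 5]}
`b['z'] = [6, 5]` → b = {'x': [8, 8], 'y': [8, 5], 'z': [6, 5]}
`a['x'].append(408)` → a = {'x': [8, 8, 408], 'y': [8, 5]}; b = {'x': [8, 8, 408], 'y': [8, 5], 'z': [6, 5]}
`print(a)` → prints {'x': [8, 8, 408], 'y': [8, 5]}
`print(b)` → prints {'x': [8, 8, 408], 'y': [8, 5], 'z': [6, 5]}

Answer:
{'x': [8, 8, 408], 'y': [8, 5]}
{'x': [8, 8, 408], 'y': [8, 5], 'z': [6, 5]}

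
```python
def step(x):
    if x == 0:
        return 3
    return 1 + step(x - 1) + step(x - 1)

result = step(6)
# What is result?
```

step(x) = 1 + 2·step(x-1), step(0)=3. Closed form: (3+1)·2^6 - 1 = 255.

Answer: 255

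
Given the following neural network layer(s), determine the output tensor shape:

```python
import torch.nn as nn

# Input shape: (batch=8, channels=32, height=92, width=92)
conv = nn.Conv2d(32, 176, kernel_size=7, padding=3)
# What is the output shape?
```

Input: (8, 32, 92, 92) -> Output: (8, 176, 92, 92)

Answer: (8, 176, 92, 92)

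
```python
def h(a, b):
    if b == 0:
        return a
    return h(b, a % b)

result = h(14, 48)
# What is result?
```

h(14, 48) -> h(48, 14) -> h(14, 6) -> h(6, 2) -> h(2, 0) -> 2

Answer: 2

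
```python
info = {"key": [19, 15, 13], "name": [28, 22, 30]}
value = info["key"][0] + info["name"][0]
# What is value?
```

Trace:
`info = {"key": [19, 15, 13], "name": [28, 22, 30]}` → info = {'key': [19, 15, 13], 'name': [28, 22, 30]}
`value = info["key"][0] + info["name"][0]` → value = 47
So value = 47

Answer: 47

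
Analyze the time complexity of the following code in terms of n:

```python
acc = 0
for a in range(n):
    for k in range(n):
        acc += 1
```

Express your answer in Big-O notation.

Each loop level contributes: n × n. Multiplying the contributions gives O(n^2).

Answer: O(n^2)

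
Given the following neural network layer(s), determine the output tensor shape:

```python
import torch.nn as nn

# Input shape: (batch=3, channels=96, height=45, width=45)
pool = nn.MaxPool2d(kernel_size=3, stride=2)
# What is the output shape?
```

Input: (3, 96, 45, 45) -> Output: (3, 96, 22, 22)

Answer: (3, 96, 22, 22)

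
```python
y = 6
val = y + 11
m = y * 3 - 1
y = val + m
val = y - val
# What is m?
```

Trace:
`y = 6` → y = 6
`val = y + 11` → val = 17
`m = y * 3 - 1` → m = 17
`y = val + m` → y = 34
`val = y - val` → val = 17
So m = 17

Answer: 17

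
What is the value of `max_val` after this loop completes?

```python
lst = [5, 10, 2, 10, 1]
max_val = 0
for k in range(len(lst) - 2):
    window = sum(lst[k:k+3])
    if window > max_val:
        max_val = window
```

Max sum of 3-element window in [5, 10, 2, 10, 1]
`max_val` takes the values: 0 → 17 → 22

Answer: 22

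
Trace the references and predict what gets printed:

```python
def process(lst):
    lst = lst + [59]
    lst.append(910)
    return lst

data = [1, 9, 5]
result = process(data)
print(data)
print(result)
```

Key concept: rebinding parameter vs mutation.
Step by step:
`data = [1, 9, 5]` → data = [1, 9, 5]
`result = process(data)` → result = [1, 9, 5, 59, 910]
`print(data)` → prints [1, 9, 5]
`print(result)` → prints [1, 9, 5, 59, 910]

Answer:
[1, 9, 5]
[1, 9, 5, 59, 910]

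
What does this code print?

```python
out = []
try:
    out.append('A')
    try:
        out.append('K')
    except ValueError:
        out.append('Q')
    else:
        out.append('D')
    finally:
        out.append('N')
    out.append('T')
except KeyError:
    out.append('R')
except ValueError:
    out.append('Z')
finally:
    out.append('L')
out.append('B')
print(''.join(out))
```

Execution trace: 'A' (try body) → 'K' (inner try body, no exception) → 'D' (inner else) → 'N' (inner finally) → 'T' (try body, no exception) → 'L' (finally) → 'B' (after the try/except). Output: AKDNTLB

Answer: AKDNTLB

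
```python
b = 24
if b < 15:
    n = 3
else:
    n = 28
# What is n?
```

Trace:
`b = 24` → b = 24
`if b < 15: ...` → b < 15 is False, take else branch → n = 28
So n = 28

Answer: 28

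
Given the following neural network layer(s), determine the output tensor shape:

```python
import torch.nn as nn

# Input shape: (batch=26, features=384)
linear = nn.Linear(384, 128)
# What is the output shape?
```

Input: (26, 384) -> Output: (26, 128)

Answer: (26, 128)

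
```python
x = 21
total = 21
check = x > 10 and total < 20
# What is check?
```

Trace:
`x = 21` → x = 21
`total = 21` → total = 21
`check = x > 10 and total < 20` → check = False
So check = False

Answer: False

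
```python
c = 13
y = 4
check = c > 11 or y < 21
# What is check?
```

Trace:
`c = 13` → c = 13
`y = 4` → y = 4
`check = c > 11 or y < 21` → check = True
So check = True

Answer: True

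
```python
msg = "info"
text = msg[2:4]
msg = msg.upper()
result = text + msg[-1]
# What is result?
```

Trace:
`msg = "info"` → msg = 'info'
`text = msg[2:4]` → text = 'fo'
`msg = msg.upper()` → msg = 'INFO'
`result = text + msg[-1]` → result = 'foO'
So result = 'foO'

Answer: 'foO'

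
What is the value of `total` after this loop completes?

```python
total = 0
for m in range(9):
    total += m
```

Sum of 0 to 8 = 36
`total` takes the values: 0 → 1 → 3 → 6 → 10 → 15 → 21 → 28 → 36

Answer: 36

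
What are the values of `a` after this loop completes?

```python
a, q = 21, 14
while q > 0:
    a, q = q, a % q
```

GCD of 21 and 14
`a` takes the values: 21 → 14 → 7

Answer: 7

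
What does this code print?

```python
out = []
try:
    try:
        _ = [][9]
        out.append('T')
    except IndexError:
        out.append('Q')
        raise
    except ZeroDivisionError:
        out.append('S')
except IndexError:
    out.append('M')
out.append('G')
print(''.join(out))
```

Execution trace: 'Q' (inner except IndexError) → 'M' (outer except IndexError) → 'G' (after the try/except). Output: QMG

Answer: QMG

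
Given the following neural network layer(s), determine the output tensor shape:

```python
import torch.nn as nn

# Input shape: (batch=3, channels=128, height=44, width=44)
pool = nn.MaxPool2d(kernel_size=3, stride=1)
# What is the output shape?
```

Input: (3, 128, 44, 44) -> Output: (3, 128, 42, 42)

Answer: (3, 128, 42, 42)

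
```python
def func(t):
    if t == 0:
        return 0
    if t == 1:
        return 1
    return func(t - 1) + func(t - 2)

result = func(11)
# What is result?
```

Build up from base cases: func(0)=0, func(1)=1, func(2)=1, func(3)=2, func(4)=3, func(5)=5, func(6)=8, ..., func(11)=89

Answer: 89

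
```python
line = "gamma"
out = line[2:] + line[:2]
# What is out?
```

Trace:
`line = "gamma"` → line = 'gamma'
`out = line[2:] + line[:2]` → out = 'mmaga'
So out = 'mmaga'

Answer: 'mmaga'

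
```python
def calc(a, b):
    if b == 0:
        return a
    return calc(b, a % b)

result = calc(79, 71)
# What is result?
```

calc(79, 71) -> calc(71, 8) -> calc(8, 7) -> calc(7, 1) -> calc(1, 0) -> 1

Answer: 1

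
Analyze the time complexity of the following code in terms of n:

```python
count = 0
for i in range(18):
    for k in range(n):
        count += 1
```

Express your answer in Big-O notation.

Each loop level contributes: 1 × n. Multiplying the contributions gives O(n).

Answer: O(n)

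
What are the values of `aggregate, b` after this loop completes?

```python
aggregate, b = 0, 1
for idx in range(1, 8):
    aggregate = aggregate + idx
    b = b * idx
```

Sum and factorial of 1 to 7
`aggregate, b` takes the values: (0, 1) → (1, 1) → (3, 1) → (3, 2) → (6, 2) → (6, 6) → (10, 6) → (10, 24) → (15, 24) → (15, 120) → (21, 120) → (21, 720) → (28, 720) → (28, 5040)

Answer: 28, 5040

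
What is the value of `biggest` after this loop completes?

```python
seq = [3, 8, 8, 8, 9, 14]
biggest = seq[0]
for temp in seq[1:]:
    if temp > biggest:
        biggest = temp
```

Maximum of [3, 8, 8, 8, 9, 14]
`biggest` takes the values: 3 → 8 → 9 → 14

Answer: 14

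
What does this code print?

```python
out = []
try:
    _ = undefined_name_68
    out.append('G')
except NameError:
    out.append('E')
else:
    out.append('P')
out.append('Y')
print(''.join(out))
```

Execution trace: 'E' (except NameError) → 'Y' (after the try/except). Output: EY

Answer: EY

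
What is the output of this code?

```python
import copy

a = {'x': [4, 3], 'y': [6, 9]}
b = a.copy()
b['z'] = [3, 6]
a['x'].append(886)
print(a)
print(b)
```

Key concept: shallow copy of dict with mutable values.
Step by step:
`a = {'x': [4, 3], 'y': [6, 9]}` → a = {'x': [4, 3], 'y': [6, 9]}
`b = a.copy()` → b = {'x': [4, 3], 'y': [6, 9]}
`b['z'] = [3, 6]` → b = {'x': [4, 3], 'y': [6, 9], 'z': [3, 6]}
`a['x'].append(886)` → a = {'x': [4, 3, 886], 'y': [6, 9]}; b = {'x': [4, 3, 886], 'y': [6, 9], 'z': [3, 6]}
`print(a)` → prints {'x': [4, 3, 886], 'y': [6, 9]}
`print(b)` → prints {'x': [4, 3, 886], 'y': [6, 9], 'z': [3, 6]}

Answer:
{'x': [4, 3, 886], 'y': [6, 9]}
{'x': [4, 3, 886], 'y': [6, 9], 'z': [3, 6]}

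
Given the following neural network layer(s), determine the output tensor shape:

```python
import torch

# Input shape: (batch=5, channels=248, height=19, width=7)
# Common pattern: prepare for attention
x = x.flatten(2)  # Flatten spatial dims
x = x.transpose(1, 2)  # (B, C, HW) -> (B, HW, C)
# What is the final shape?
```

Input: (5, 248, 19, 7) -> after flatten(2): (5, 248, 133) -> Output: (5, 133, 248)

Answer: (5, 133, 248)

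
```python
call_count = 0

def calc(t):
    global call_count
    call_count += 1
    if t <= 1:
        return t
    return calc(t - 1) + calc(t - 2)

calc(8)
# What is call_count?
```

Calls(t) = 1 + Calls(t-1) + Calls(t-2); Calls(0)=Calls(1)=1. For t=8 this gives 67.

Answer: 67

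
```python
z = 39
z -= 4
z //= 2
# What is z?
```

Trace:
`z = 39` → z = 39
`z -= 4` → z = 35
`z //= 2` → z = 17
So z = 17

Answer: 17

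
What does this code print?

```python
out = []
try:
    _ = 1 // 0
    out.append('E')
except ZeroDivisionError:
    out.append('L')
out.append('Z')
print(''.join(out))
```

Execution trace: 'L' (except ZeroDivisionError) → 'Z' (after the try/except). Output: LZ

Answer: LZ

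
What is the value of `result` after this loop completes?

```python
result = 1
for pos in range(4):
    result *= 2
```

2^4 = 16
`result` takes the values: 1 → 2 → 4 → 8 → 16

Answer: 16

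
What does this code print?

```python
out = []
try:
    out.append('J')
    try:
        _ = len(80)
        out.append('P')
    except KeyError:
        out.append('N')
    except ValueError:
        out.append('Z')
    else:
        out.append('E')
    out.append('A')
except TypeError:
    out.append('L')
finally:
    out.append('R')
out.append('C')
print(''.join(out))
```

Execution trace: 'J' (try body) → 'L' (except TypeError) → 'R' (finally) → 'C' (after the try/except). Output: JLRC

Answer: JLRC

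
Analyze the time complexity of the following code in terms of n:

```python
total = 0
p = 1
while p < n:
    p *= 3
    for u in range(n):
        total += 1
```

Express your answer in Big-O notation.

Each loop level contributes: log n × n. Multiplying the contributions gives O(n log n).

Answer: O(n log n)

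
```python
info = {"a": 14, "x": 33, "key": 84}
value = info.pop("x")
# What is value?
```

Trace:
`info = {"a": 14, "x": 33, "key": 84}` → info = {'a': 14, 'x': 33, 'key': 84}
`value = info.pop("x")` → info = {'a': 14, 'key': 84}; value = 33
So value = 33

Answer: 33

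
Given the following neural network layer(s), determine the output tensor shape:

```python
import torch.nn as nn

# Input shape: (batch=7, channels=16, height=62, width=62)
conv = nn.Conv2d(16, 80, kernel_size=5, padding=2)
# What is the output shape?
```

Input: (7, 16, 62, 62) -> Output: (7, 80, 62, 62)

Answer: (7, 80, 62, 62)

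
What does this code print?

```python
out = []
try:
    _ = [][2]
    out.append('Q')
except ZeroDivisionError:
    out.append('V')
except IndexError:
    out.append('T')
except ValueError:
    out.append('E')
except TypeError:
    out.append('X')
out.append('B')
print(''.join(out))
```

Execution trace: 'T' (except IndexError) → 'B' (after the try/except). Output: TB

Answer: TB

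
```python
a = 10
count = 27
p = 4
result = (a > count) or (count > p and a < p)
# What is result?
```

Trace:
`a = 10` → a = 10
`count = 27` → count = 27
`p = 4` → p = 4
`result = (a > count) or (count > p and a < p)` → result = False
So result = False

Answer: False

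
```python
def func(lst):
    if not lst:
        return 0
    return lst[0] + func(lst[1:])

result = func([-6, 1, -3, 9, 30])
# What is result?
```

(-6) + 1 + (-3) + 9 + 30 + 0 = 31

Answer: 31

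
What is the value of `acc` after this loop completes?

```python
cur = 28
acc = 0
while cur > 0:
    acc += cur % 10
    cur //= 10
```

Sum digits of 28
`acc` takes the values: 0 → 8 → 10

Answer: 10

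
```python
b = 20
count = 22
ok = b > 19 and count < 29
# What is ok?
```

Trace:
`b = 20` → b = 20
`count = 22` → count = 22
`ok = b > 19 and count < 29` → ok = True
So ok = True

Answer: True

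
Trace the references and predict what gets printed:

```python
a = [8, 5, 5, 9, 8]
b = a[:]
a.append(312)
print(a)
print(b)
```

Key concept: slice [:] creates copy.
Step by step:
`a = [8, 5, 5, 9, 8]` → a = [8, 5, 5, 9, 8]
`b = a[:]` → b = [8, 5, 5, 9, 8]
`a.append(312)` → a = [8, 5, 5, 9, 8, 312]
`print(a)` → prints [8, 5, 5, 9, 8, 312]
`print(b)` → prints [8, 5, 5, 9, 8]

Answer:
[8, 5, 5, 9, 8, 312]
[8, 5, 5, 9, 8]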